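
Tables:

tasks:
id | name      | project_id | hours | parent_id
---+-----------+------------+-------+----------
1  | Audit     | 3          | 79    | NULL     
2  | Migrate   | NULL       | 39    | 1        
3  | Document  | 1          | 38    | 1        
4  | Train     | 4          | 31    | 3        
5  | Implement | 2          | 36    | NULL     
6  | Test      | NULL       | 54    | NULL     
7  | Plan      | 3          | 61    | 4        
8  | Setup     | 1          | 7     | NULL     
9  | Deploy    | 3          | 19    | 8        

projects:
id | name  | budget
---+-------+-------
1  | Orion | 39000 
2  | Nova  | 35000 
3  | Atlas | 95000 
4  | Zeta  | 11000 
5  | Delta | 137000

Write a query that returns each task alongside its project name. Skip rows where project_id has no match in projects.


INNER JOIN keeps only tasks rows whose project_id matches an id in projects. Walk through each task:
  - task 1 (Audit): project_id=3 -> matches Atlas
  - task 2 (Migrate): project_id=NULL, no match -> dropped
  - task 3 (Document): project_id=1 -> matches Orion
  - task 4 (Train): project_id=4 -> matches Zeta
  - task 5 (Implement): project_id=2 -> matches Nova
  - task 6 (Test): project_id=NULL, no match -> dropped
  - task 7 (Plan): project_id=3 -> matches Atlas
  - task 8 (Setup): project_id=1 -> matches Orion
  - task 9 (Deploy): project_id=3 -> matches Atlas
So 2 of 9 rows are dropped.

SQL:
SELECT a.name, b.name AS project
FROM tasks a
INNER JOIN projects b ON a.project_id = b.id

Result:
name      | project
----------+--------
Audit     | Atlas  
Document  | Orion  
Train     | Zeta   
Implement | Nova   
Plan      | Atlas  
Setup     | Orion  
Deploy    | Atlas  


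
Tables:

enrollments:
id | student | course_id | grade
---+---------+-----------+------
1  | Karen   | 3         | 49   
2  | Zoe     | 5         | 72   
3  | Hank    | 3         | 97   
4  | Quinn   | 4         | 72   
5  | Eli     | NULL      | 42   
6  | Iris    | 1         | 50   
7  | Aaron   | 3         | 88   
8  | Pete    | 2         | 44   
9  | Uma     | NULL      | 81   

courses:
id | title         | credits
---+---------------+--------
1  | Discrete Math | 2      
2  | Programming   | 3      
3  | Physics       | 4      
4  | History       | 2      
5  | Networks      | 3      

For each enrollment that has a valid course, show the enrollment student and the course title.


INNER JOIN keeps only enrollments rows whose course_id matches an id in courses. Walk through each enrollment:
  - enrollment 1 (Karen): course_id=3 -> matches Physics
  - enrollment 2 (Zoe): course_id=5 -> matches Networks
  - enrollment 3 (Hank): course_id=3 -> matches Physics
  - enrollment 4 (Quinn): course_id=4 -> matches History
  - enrollment 5 (Eli): course_id=NULL, no match -> dropped
  - enrollment 6 (Iris): course_id=1 -> matches Discrete Math
  - enrollment 7 (Aaron): course_id=3 -> matches Physics
  - enrollment 8 (Pete): course_id=2 -> matches Programming
  - enrollment 9 (Uma): course_id=NULL, no match -> dropped
So 2 of 9 rows are dropped.

SQL:
SELECT a.student, b.title AS course
FROM enrollments a
INNER JOIN courses b ON a.course_id = b.id

Result:
student | course       
--------+--------------
Karen   | Physics      
Zoe     | Networks     
Hank    | Physics      
Quinn   | History      
Iris    | Discrete Math
Aaron   | Physics      
Pete    | Programming  


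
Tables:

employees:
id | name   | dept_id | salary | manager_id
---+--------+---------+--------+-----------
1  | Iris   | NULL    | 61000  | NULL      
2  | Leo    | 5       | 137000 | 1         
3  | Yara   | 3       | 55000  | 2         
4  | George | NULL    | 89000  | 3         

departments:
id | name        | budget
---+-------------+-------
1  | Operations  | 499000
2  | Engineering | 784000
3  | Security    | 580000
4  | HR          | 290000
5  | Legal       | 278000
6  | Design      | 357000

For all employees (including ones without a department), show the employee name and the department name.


LEFT JOIN keeps every row from employees (the left table); where dept_id has no match in departments, the department columns become NULL. Walk through each employee:
  - employee 1 (Iris): dept_id=NULL, no match -> kept with NULL
  - employee 2 (Leo): dept_id=5 -> matches Legal
  - employee 3 (Yara): dept_id=3 -> matches Security
  - employee 4 (George): dept_id=NULL, no match -> kept with NULL
All 4 rows appear; 2 have NULL department.

SQL:
SELECT a.name, b.name AS department
FROM employees a
LEFT JOIN departments b ON a.dept_id = b.id

Result:
name   | department
-------+-----------
Iris   | NULL      
Leo    | Legal     
Yara   | Security  
George | NULL      


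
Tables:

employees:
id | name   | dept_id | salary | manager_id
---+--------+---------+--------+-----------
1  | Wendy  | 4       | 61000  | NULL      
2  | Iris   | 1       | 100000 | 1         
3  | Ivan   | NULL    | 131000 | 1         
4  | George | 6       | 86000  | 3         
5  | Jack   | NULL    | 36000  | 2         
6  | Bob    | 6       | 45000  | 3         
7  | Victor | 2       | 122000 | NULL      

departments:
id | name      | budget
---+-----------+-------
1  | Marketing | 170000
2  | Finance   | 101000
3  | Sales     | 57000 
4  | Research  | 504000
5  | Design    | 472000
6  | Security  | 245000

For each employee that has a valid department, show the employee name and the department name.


INNER JOIN keeps only employees rows whose dept_id matches an id in departments. Walk through each employee:
  - employee 1 (Wendy): dept_id=4 -> matches Research
  - employee 2 (Iris): dept_id=1 -> matches Marketing
  - employee 3 (Ivan): dept_id=NULL, no match -> dropped
  - employee 4 (George): dept_id=6 -> matches Security
  - employee 5 (Jack): dept_id=NULL, no match -> dropped
  - employee 6 (Bob): dept_id=6 -> matches Security
  - employee 7 (Victor): dept_id=2 -> matches Finance
So 2 of 7 rows are dropped.

SQL:
SELECT a.name, b.name AS department
FROM employees a
INNER JOIN departments b ON a.dept_id = b.id

Result:
name   | department
-------+-----------
Wendy  | Research  
Iris   | Marketing 
George | Security  
Bob    | Security  
Victor | Finance   


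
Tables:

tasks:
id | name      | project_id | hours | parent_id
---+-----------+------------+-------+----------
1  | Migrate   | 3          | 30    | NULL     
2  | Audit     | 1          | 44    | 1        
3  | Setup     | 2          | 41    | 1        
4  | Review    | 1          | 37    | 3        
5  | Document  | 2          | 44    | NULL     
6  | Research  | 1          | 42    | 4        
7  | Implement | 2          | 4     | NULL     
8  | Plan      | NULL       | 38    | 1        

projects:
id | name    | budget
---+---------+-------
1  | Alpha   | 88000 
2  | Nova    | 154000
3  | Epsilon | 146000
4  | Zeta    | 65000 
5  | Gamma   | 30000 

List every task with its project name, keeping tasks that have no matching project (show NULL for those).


LEFT JOIN keeps every row from tasks (the left table); where project_id has no match in projects, the project columns become NULL. Walk through each task:
  - task 1 (Migrate): project_id=3 -> matches Epsilon
  - task 2 (Audit): project_id=1 -> matches Alpha
  - task 3 (Setup): project_id=2 -> matches Nova
  - task 4 (Review): project_id=1 -> matches Alpha
  - task 5 (Document): project_id=2 -> matches Nova
  - task 6 (Research): project_id=1 -> matches Alpha
  - task 7 (Implement): project_id=2 -> matches Nova
  - task 8 (Plan): project_id=NULL, no match -> kept with NULL
All 8 rows appear; 1 has NULL project.

SQL:
SELECT a.name, b.name AS project
FROM tasks a
LEFT JOIN projects b ON a.project_id = b.id

Result:
name      | project
----------+--------
Migrate   | Epsilon
Audit     | Alpha  
Setup     | Nova   
Review    | Alpha  
Document  | Nova   
Research  | Alpha  
Implement | Nova   
Plan      | NULL   


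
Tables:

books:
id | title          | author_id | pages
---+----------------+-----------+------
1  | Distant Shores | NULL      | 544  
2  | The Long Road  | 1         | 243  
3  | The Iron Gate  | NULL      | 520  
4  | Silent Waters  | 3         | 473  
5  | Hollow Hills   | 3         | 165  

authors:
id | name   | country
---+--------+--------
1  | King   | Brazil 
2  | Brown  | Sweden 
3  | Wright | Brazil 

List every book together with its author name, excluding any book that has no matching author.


INNER JOIN keeps only books rows whose author_id matches an id in authors. Walk through each book:
  - book 1 (Distant Shores): author_id=NULL, no match -> dropped
  - book 2 (The Long Road): author_id=1 -> matches King
  - book 3 (The Iron Gate): author_id=NULL, no match -> dropped
  - book 4 (Silent Waters): author_id=3 -> matches Wright
  - book 5 (Hollow Hills): author_id=3 -> matches Wright
So 2 of 5 rows are dropped.

SQL:
SELECT a.title, b.name AS author
FROM books a
INNER JOIN authors b ON a.author_id = b.id

Result:
title         | author
--------------+-------
The Long Road | King  
Silent Waters | Wright
Hollow Hills  | Wright


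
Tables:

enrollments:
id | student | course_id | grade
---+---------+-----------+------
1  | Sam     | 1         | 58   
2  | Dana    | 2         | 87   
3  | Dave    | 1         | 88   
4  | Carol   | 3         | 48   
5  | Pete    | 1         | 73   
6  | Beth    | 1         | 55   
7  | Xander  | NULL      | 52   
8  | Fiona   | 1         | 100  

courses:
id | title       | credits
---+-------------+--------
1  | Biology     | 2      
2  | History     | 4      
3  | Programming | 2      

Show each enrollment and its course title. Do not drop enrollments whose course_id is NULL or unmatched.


LEFT JOIN keeps every row from enrollments (the left table); where course_id has no match in courses, the course columns become NULL. Walk through each enrollment:
  - enrollment 1 (Sam): course_id=1 -> matches Biology
  - enrollment 2 (Dana): course_id=2 -> matches History
  - enrollment 3 (Dave): course_id=1 -> matches Biology
  - enrollment 4 (Carol): course_id=3 -> matches Programming
  - enrollment 5 (Pete): course_id=1 -> matches Biology
  - enrollment 6 (Beth): course_id=1 -> matches Biology
  - enrollment 7 (Xander): course_id=NULL, no match -> kept with NULL
  - enrollment 8 (Fiona): course_id=1 -> matches Biology
All 8 rows appear; 1 has NULL course.

SQL:
SELECT a.student, b.title AS course
FROM enrollments a
LEFT JOIN courses b ON a.course_id = b.id

Result:
student | course     
--------+------------
Sam     | Biology    
Dana    | History    
Dave    | Biology    
Carol   | Programming
Pete    | Biology    
Beth    | Biology    
Xander  | NULL       
Fiona   | Biology    


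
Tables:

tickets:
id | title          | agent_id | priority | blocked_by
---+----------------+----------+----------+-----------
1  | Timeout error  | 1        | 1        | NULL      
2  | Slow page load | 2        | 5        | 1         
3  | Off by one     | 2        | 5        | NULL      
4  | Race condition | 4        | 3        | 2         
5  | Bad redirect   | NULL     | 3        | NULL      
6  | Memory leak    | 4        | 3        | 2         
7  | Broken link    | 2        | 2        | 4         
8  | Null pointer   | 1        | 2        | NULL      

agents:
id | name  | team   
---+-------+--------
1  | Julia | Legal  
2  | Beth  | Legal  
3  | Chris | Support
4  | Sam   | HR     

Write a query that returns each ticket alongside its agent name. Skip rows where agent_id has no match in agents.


INNER JOIN keeps only tickets rows whose agent_id matches an id in agents. Walk through each ticket:
  - ticket 1 (Timeout error): agent_id=1 -> matches Julia
  - ticket 2 (Slow page load): agent_id=2 -> matches Beth
  - ticket 3 (Off by one): agent_id=2 -> matches Beth
  - ticket 4 (Race condition): agent_id=4 -> matches Sam
  - ticket 5 (Bad redirect): agent_id=NULL, no match -> dropped
  - ticket 6 (Memory leak): agent_id=4 -> matches Sam
  - ticket 7 (Broken link): agent_id=2 -> matches Beth
  - ticket 8 (Null pointer): agent_id=1 -> matches Julia
So 1 of 8 rows is dropped.

SQL:
SELECT a.title, b.name AS agent
FROM tickets a
INNER JOIN agents b ON a.agent_id = b.id

Result:
title          | agent
---------------+------
Timeout error  | Julia
Slow page load | Beth 
Off by one     | Beth 
Race condition | Sam  
Memory leak    | Sam  
Broken link    | Beth 
Null pointer   | Julia


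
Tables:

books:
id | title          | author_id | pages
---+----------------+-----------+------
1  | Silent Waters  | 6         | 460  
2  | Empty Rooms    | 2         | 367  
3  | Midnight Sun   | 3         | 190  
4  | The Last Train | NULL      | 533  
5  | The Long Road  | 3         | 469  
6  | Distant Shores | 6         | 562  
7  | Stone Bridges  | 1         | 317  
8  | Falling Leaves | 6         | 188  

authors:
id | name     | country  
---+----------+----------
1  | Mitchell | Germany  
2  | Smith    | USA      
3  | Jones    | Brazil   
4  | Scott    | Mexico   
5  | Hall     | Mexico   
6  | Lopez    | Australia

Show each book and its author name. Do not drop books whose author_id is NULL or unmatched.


LEFT JOIN keeps every row from books (the left table); where author_id has no match in authors, the author columns become NULL. Walk through each book:
  - book 1 (Silent Waters): author_id=6 -> matches Lopez
  - book 2 (Empty Rooms): author_id=2 -> matches Smith
  - book 3 (Midnight Sun): author_id=3 -> matches Jones
  - book 4 (The Last Train): author_id=NULL, no match -> kept with NULL
  - book 5 (The Long Road): author_id=3 -> matches Jones
  - book 6 (Distant Shores): author_id=6 -> matches Lopez
  - book 7 (Stone Bridges): author_id=1 -> matches Mitchell
  - book 8 (Falling Leaves): author_id=6 -> matches Lopez
All 8 rows appear; 1 has NULL author.

SQL:
SELECT a.title, b.name AS author
FROM books a
LEFT JOIN authors b ON a.author_id = b.id

Result:
title          | author  
---------------+---------
Silent Waters  | Lopez   
Empty Rooms    | Smith   
Midnight Sun   | Jones   
The Last Train | NULL    
The Long Road  | Jones   
Distant Shores | Lopez   
Stone Bridges  | Mitchell
Falling Leaves | Lopez   


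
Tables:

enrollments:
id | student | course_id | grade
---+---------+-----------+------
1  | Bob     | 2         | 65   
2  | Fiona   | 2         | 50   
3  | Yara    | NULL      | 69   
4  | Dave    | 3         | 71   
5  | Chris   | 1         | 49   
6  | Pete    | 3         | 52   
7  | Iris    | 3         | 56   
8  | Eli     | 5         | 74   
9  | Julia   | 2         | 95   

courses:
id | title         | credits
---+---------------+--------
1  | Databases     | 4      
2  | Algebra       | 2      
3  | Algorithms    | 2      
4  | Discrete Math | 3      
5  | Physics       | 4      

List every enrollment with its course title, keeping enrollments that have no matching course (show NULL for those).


LEFT JOIN keeps every row from enrollments (the left table); where course_id has no match in courses, the course columns become NULL. Walk through each enrollment:
  - enrollment 1 (Bob): course_id=2 -> matches Algebra
  - enrollment 2 (Fiona): course_id=2 -> matches Algebra
  - enrollment 3 (Yara): course_id=NULL, no match -> kept with NULL
  - enrollment 4 (Dave): course_id=3 -> matches Algorithms
  - enrollment 5 (Chris): course_id=1 -> matches Databases
  - enrollment 6 (Pete): course_id=3 -> matches Algorithms
  - enrollment 7 (Iris): course_id=3 -> matches Algorithms
  - enrollment 8 (Eli): course_id=5 -> matches Physics
  - enrollment 9 (Julia): course_id=2 -> matches Algebra
All 9 rows appear; 1 has NULL course.

SQL:
SELECT a.student, b.title AS course
FROM enrollments a
LEFT JOIN courses b ON a.course_id = b.id

Result:
student | course    
--------+-----------
Bob     | Algebra   
Fiona   | Algebra   
Yara    | NULL      
Dave    | Algorithms
Chris   | Databases 
Pete    | Algorithms
Iris    | Algorithms
Eli     | Physics   
Julia   | Algebra   


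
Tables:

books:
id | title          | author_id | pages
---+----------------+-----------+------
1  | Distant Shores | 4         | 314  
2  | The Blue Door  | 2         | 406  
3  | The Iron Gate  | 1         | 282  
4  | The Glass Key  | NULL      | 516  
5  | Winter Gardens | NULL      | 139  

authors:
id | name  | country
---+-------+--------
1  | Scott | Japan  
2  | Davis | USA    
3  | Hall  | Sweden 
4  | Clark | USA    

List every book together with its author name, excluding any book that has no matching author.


INNER JOIN keeps only books rows whose author_id matches an id in authors. Walk through each book:
  - book 1 (Distant Shores): author_id=4 -> matches Clark
  - book 2 (The Blue Door): author_id=2 -> matches Davis
  - book 3 (The Iron Gate): author_id=1 -> matches Scott
  - book 4 (The Glass Key): author_id=NULL, no match -> dropped
  - book 5 (Winter Gardens): author_id=NULL, no match -> dropped
So 2 of 5 rows are dropped.

SQL:
SELECT a.title, b.name AS author
FROM books a
INNER JOIN authors b ON a.author_id = b.id

Result:
title          | author
---------------+-------
Distant Shores | Clark 
The Blue Door  | Davis 
The Iron Gate  | Scott 


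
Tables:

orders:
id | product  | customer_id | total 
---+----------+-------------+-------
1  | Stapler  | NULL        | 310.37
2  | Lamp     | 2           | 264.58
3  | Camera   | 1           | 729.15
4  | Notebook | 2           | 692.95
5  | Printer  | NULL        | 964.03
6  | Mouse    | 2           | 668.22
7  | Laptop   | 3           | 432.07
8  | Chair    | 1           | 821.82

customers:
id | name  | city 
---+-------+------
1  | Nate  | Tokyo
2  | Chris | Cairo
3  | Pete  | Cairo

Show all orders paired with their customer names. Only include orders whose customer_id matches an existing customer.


INNER JOIN keeps only orders rows whose customer_id matches an id in customers. Walk through each order:
  - order 1 (Stapler): customer_id=NULL, no match -> dropped
  - order 2 (Lamp): customer_id=2 -> matches Chris
  - order 3 (Camera): customer_id=1 -> matches Nate
  - order 4 (Notebook): customer_id=2 -> matches Chris
  - order 5 (Printer): customer_id=NULL, no match -> dropped
  - order 6 (Mouse): customer_id=2 -> matches Chris
  - order 7 (Laptop): customer_id=3 -> matches Pete
  - order 8 (Chair): customer_id=1 -> matches Nate
So 2 of 8 rows are dropped.

SQL:
SELECT a.product, b.name AS customer
FROM orders a
INNER JOIN customers b ON a.customer_id = b.id

Result:
product  | customer
---------+---------
Lamp     | Chris   
Camera   | Nate    
Notebook | Chris   
Mouse    | Chris   
Laptop   | Pete    
Chair    | Nate    


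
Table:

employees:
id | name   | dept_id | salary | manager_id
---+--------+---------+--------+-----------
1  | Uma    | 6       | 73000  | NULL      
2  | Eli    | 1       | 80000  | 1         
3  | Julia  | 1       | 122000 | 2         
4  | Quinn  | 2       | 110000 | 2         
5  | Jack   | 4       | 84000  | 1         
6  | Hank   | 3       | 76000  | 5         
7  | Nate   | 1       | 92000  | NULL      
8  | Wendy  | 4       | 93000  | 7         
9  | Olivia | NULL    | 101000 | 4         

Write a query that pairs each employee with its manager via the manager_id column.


This is a self-join: employees is joined to a second copy of itself, matching each row's manager_id to another row's id. Use LEFT JOIN so rows with manager_id=NULL are kept.
  - employee 1 (Uma): manager_id=NULL -> NULL
  - employee 2 (Eli): manager_id=1 -> Uma
  - employee 3 (Julia): manager_id=2 -> Eli
  - employee 4 (Quinn): manager_id=2 -> Eli
  - employee 5 (Jack): manager_id=1 -> Uma
  - employee 6 (Hank): manager_id=5 -> Jack
  - employee 7 (Nate): manager_id=NULL -> NULL
  - employee 8 (Wendy): manager_id=7 -> Nate
  - employee 9 (Olivia): manager_id=4 -> Quinn

SQL:
SELECT a.name AS item, b.name AS manager
FROM employees a
LEFT JOIN employees b ON a.manager_id = b.id

Result:
item   | manager
-------+--------
Uma    | NULL   
Eli    | Uma    
Julia  | Eli    
Quinn  | Eli    
Jack   | Uma    
Hank   | Jack   
Nate   | NULL   
Wendy  | Nate   
Olivia | Quinn  


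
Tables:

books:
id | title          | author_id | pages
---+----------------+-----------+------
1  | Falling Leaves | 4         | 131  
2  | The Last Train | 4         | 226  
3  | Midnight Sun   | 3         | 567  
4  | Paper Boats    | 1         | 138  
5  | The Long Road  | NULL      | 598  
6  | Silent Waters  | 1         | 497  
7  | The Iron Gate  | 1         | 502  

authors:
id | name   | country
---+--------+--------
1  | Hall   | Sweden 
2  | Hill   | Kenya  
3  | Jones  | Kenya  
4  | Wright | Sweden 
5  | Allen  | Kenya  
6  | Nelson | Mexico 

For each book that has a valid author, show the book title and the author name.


INNER JOIN keeps only books rows whose author_id matches an id in authors. Walk through each book:
  - book 1 (Falling Leaves): author_id=4 -> matches Wright
  - book 2 (The Last Train): author_id=4 -> matches Wright
  - book 3 (Midnight Sun): author_id=3 -> matches Jones
  - book 4 (Paper Boats): author_id=1 -> matches Hall
  - book 5 (The Long Road): author_id=NULL, no match -> dropped
  - book 6 (Silent Waters): author_id=1 -> matches Hall
  - book 7 (The Iron Gate): author_id=1 -> matches Hall
So 1 of 7 rows is dropped.

SQL:
SELECT a.title, b.name AS author
FROM books a
INNER JOIN authors b ON a.author_id = b.id

Result:
title          | author
---------------+-------
Falling Leaves | Wright
The Last Train | Wright
Midnight Sun   | Jones 
Paper Boats    | Hall  
Silent Waters  | Hall  
The Iron Gate  | Hall  


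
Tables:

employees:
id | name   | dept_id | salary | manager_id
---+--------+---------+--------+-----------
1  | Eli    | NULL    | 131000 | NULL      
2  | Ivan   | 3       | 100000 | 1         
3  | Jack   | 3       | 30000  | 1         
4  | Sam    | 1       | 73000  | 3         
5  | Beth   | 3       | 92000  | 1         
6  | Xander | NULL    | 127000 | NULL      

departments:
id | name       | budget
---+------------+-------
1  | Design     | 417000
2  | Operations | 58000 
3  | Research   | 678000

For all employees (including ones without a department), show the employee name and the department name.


LEFT JOIN keeps every row from employees (the left table); where dept_id has no match in departments, the department columns become NULL. Walk through each employee:
  - employee 1 (Eli): dept_id=NULL, no match -> kept with NULL
  - employee 2 (Ivan): dept_id=3 -> matches Research
  - employee 3 (Jack): dept_id=3 -> matches Research
  - employee 4 (Sam): dept_id=1 -> matches Design
  - employee 5 (Beth): dept_id=3 -> matches Research
  - employee 6 (Xander): dept_id=NULL, no match -> kept with NULL
All 6 rows appear; 2 have NULL department.

SQL:
SELECT a.name, b.name AS department
FROM employees a
LEFT JOIN departments b ON a.dept_id = b.id

Result:
name   | department
-------+-----------
Eli    | NULL      
Ivan   | Research  
Jack   | Research  
Sam    | Design    
Beth   | Research  
Xander | NULL      


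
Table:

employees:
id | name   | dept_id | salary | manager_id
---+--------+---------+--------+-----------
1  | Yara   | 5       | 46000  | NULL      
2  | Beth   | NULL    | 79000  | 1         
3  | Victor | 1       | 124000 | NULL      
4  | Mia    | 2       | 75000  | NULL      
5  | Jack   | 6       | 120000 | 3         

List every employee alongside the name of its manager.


This is a self-join: employees is joined to a second copy of itself, matching each row's manager_id to another row's id. Use LEFT JOIN so rows with manager_id=NULL are kept.
  - employee 1 (Yara): manager_id=NULL -> NULL
  - employee 2 (Beth): manager_id=1 -> Yara
  - employee 3 (Victor): manager_id=NULL -> NULL
  - employee 4 (Mia): manager_id=NULL -> NULL
  - employee 5 (Jack): manager_id=3 -> Victor

SQL:
SELECT a.name AS item, b.name AS manager
FROM employees a
LEFT JOIN employees b ON a.manager_id = b.id

Result:
item   | manager
-------+--------
Yara   | NULL   
Beth   | Yara   
Victor | NULL   
Mia    | NULL   
Jack   | Victor 


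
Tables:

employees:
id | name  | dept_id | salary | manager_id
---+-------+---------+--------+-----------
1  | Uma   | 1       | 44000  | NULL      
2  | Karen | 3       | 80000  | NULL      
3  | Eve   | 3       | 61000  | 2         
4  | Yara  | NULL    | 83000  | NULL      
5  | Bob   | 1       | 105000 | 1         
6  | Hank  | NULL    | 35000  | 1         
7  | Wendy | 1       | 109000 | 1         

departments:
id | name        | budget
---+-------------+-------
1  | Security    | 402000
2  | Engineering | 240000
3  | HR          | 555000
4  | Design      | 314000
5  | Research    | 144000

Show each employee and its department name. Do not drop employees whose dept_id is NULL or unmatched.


LEFT JOIN keeps every row from employees (the left table); where dept_id has no match in departments, the department columns become NULL. Walk through each employee:
  - employee 1 (Uma): dept_id=1 -> matches Security
  - employee 2 (Karen): dept_id=3 -> matches HR
  - employee 3 (Eve): dept_id=3 -> matches HR
  - employee 4 (Yara): dept_id=NULL, no match -> kept with NULL
  - employee 5 (Bob): dept_id=1 -> matches Security
  - employee 6 (Hank): dept_id=NULL, no match -> kept with NULL
  - employee 7 (Wendy): dept_id=1 -> matches Security
All 7 rows appear; 2 have NULL department.

SQL:
SELECT a.name, b.name AS department
FROM employees a
LEFT JOIN departments b ON a.dept_id = b.id

Result:
name  | department
------+-----------
Uma   | Security  
Karen | HR        
Eve   | HR        
Yara  | NULL      
Bob   | Security  
Hank  | NULL      
Wendy | Security  


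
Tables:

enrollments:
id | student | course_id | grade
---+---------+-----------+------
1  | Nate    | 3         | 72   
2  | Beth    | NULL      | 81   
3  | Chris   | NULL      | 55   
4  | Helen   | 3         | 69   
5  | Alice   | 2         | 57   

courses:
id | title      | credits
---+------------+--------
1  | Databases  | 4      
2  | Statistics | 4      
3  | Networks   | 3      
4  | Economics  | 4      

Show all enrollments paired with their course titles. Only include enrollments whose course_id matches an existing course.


INNER JOIN keeps only enrollments rows whose course_id matches an id in courses. Walk through each enrollment:
  - enrollment 1 (Nate): course_id=3 -> matches Networks
  - enrollment 2 (Beth): course_id=NULL, no match -> dropped
  - enrollment 3 (Chris): course_id=NULL, no match -> dropped
  - enrollment 4 (Helen): course_id=3 -> matches Networks
  - enrollment 5 (Alice): course_id=2 -> matches Statistics
So 2 of 5 rows are dropped.

SQL:
SELECT a.student, b.title AS course
FROM enrollments a
INNER JOIN courses b ON a.course_id = b.id

Result:
student | course    
--------+-----------
Nate    | Networks  
Helen   | Networks  
Alice   | Statistics


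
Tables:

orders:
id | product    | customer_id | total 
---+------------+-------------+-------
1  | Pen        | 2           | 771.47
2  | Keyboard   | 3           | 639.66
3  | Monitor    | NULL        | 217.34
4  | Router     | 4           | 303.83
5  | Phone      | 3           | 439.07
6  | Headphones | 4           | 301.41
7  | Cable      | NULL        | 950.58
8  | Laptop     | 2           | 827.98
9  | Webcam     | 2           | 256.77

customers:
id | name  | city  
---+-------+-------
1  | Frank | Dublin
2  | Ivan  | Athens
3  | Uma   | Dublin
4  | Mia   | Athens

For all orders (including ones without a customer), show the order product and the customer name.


LEFT JOIN keeps every row from orders (the left table); where customer_id has no match in customers, the customer columns become NULL. Walk through each order:
  - order 1 (Pen): customer_id=2 -> matches Ivan
  - order 2 (Keyboard): customer_id=3 -> matches Uma
  - order 3 (Monitor): customer_id=NULL, no match -> kept with NULL
  - order 4 (Router): customer_id=4 -> matches Mia
  - order 5 (Phone): customer_id=3 -> matches Uma
  - order 6 (Headphones): customer_id=4 -> matches Mia
  - order 7 (Cable): customer_id=NULL, no match -> kept with NULL
  - order 8 (Laptop): customer_id=2 -> matches Ivan
  - order 9 (Webcam): customer_id=2 -> matches Ivan
All 9 rows appear; 2 have NULL customer.

SQL:
SELECT a.product, b.name AS customer
FROM orders a
LEFT JOIN customers b ON a.customer_id = b.id

Result:
product    | customer
-----------+---------
Pen        | Ivan    
Keyboard   | Uma     
Monitor    | NULL    
Router     | Mia     
Phone      | Uma     
Headphones | Mia     
Cable      | NULL    
Laptop     | Ivan    
Webcam     | Ivan    


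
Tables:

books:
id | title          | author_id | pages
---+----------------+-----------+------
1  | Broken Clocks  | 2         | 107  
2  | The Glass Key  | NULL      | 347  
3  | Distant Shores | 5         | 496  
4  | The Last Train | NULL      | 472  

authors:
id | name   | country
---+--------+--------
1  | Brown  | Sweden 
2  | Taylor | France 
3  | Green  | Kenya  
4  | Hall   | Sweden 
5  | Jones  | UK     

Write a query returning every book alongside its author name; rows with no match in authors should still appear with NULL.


LEFT JOIN keeps every row from books (the left table); where author_id has no match in authors, the author columns become NULL. Walk through each book:
  - book 1 (Broken Clocks): author_id=2 -> matches Taylor
  - book 2 (The Glass Key): author_id=NULL, no match -> kept with NULL
  - book 3 (Distant Shores): author_id=5 -> matches Jones
  - book 4 (The Last Train): author_id=NULL, no match -> kept with NULL
All 4 rows appear; 2 have NULL author.

SQL:
SELECT a.title, b.name AS author
FROM books a
LEFT JOIN authors b ON a.author_id = b.id

Result:
title          | author
---------------+-------
Broken Clocks  | Taylor
The Glass Key  | NULL  
Distant Shores | Jones 
The Last Train | NULL  


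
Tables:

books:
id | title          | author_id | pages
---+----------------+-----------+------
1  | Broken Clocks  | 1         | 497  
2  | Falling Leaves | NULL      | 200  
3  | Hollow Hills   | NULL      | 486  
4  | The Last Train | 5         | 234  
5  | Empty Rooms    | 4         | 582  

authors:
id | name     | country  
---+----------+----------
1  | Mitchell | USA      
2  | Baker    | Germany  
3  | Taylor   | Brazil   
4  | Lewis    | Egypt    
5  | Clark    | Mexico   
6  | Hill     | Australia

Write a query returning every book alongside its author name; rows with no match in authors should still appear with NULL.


LEFT JOIN keeps every row from books (the left table); where author_id has no match in authors, the author columns become NULL. Walk through each book:
  - book 1 (Broken Clocks): author_id=1 -> matches Mitchell
  - book 2 (Falling Leaves): author_id=NULL, no match -> kept with NULL
  - book 3 (Hollow Hills): author_id=NULL, no match -> kept with NULL
  - book 4 (The Last Train): author_id=5 -> matches Clark
  - book 5 (Empty Rooms): author_id=4 -> matches Lewis
All 5 rows appear; 2 have NULL author.

SQL:
SELECT a.title, b.name AS author
FROM books a
LEFT JOIN authors b ON a.author_id = b.id

Result:
title          | author  
---------------+---------
Broken Clocks  | Mitchell
Falling Leaves | NULL    
Hollow Hills   | NULL    
The Last Train | Clark   
Empty Rooms    | Lewis   


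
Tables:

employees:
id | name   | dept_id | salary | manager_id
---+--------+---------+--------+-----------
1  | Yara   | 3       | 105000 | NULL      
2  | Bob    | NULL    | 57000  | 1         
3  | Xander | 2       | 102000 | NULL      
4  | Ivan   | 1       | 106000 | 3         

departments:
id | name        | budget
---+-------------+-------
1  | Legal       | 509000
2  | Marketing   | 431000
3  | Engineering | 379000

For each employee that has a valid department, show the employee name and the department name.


INNER JOIN keeps only employees rows whose dept_id matches an id in departments. Walk through each employee:
  - employee 1 (Yara): dept_id=3 -> matches Engineering
  - employee 2 (Bob): dept_id=NULL, no match -> dropped
  - employee 3 (Xander): dept_id=2 -> matches Marketing
  - employee 4 (Ivan): dept_id=1 -> matches Legal
So 1 of 4 rows is dropped.

SQL:
SELECT a.name, b.name AS department
FROM employees a
INNER JOIN departments b ON a.dept_id = b.id

Result:
name   | department 
-------+------------
Yara   | Engineering
Xander | Marketing  
Ivan   | Legal      


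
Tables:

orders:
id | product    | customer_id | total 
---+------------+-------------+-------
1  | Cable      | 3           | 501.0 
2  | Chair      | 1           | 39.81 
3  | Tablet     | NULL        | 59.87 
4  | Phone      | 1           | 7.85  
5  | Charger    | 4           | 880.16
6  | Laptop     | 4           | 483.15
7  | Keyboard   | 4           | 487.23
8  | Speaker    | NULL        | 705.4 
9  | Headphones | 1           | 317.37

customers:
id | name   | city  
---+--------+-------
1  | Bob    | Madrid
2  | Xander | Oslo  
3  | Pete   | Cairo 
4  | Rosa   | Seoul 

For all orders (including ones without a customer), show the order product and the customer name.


LEFT JOIN keeps every row from orders (the left table); where customer_id has no match in customers, the customer columns become NULL. Walk through each order:
  - order 1 (Cable): customer_id=3 -> matches Pete
  - order 2 (Chair): customer_id=1 -> matches Bob
  - order 3 (Tablet): customer_id=NULL, no match -> kept with NULL
  - order 4 (Phone): customer_id=1 -> matches Bob
  - order 5 (Charger): customer_id=4 -> matches Rosa
  - order 6 (Laptop): customer_id=4 -> matches Rosa
  - order 7 (Keyboard): customer_id=4 -> matches Rosa
  - order 8 (Speaker): customer_id=NULL, no match -> kept with NULL
  - order 9 (Headphones): customer_id=1 -> matches Bob
All 9 rows appear; 2 have NULL customer.

SQL:
SELECT a.product, b.name AS customer
FROM orders a
LEFT JOIN customers b ON a.customer_id = b.id

Result:
product    | customer
-----------+---------
Cable      | Pete    
Chair      | Bob     
Tablet     | NULL    
Phone      | Bob     
Charger    | Rosa    
Laptop     | Rosa    
Keyboard   | Rosa    
Speaker    | NULL    
Headphones | Bob     


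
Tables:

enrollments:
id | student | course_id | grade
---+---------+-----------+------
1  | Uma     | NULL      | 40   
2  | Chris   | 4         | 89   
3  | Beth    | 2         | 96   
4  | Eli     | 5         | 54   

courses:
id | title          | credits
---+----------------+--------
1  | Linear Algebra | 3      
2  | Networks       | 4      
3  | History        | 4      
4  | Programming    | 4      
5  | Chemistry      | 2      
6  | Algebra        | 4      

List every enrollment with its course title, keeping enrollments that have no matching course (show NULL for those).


LEFT JOIN keeps every row from enrollments (the left table); where course_id has no match in courses, the course columns become NULL. Walk through each enrollment:
  - enrollment 1 (Uma): course_id=NULL, no match -> kept with NULL
  - enrollment 2 (Chris): course_id=4 -> matches Programming
  - enrollment 3 (Beth): course_id=2 -> matches Networks
  - enrollment 4 (Eli): course_id=5 -> matches Chemistry
All 4 rows appear; 1 has NULL course.

SQL:
SELECT a.student, b.title AS course
FROM enrollments a
LEFT JOIN courses b ON a.course_id = b.id

Result:
student | course     
--------+------------
Uma     | NULL       
Chris   | Programming
Beth    | Networks   
Eli     | Chemistry  


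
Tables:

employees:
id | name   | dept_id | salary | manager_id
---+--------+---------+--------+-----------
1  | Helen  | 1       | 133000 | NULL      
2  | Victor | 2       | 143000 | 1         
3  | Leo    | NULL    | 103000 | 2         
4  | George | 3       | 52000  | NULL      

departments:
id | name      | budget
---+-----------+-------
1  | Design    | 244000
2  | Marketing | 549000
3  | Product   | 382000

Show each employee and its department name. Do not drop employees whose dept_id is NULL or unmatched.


LEFT JOIN keeps every row from employees (the left table); where dept_id has no match in departments, the department columns become NULL. Walk through each employee:
  - employee 1 (Helen): dept_id=1 -> matches Design
  - employee 2 (Victor): dept_id=2 -> matches Marketing
  - employee 3 (Leo): dept_id=NULL, no match -> kept with NULL
  - employee 4 (George): dept_id=3 -> matches Product
All 4 rows appear; 1 has NULL department.

SQL:
SELECT a.name, b.name AS department
FROM employees a
LEFT JOIN departments b ON a.dept_id = b.id

Result:
name   | department
-------+-----------
Helen  | Design    
Victor | Marketing 
Leo    | NULL      
George | Product   


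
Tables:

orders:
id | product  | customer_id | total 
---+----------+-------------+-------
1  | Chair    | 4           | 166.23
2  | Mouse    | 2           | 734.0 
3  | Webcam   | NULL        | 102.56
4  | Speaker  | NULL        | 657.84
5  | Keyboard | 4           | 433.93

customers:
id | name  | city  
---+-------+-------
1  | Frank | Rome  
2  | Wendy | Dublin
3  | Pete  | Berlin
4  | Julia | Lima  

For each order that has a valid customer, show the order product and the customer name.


INNER JOIN keeps only orders rows whose customer_id matches an id in customers. Walk through each order:
  - order 1 (Chair): customer_id=4 -> matches Julia
  - order 2 (Mouse): customer_id=2 -> matches Wendy
  - order 3 (Webcam): customer_id=NULL, no match -> dropped
  - order 4 (Speaker): customer_id=NULL, no match -> dropped
  - order 5 (Keyboard): customer_id=4 -> matches Julia
So 2 of 5 rows are dropped.

SQL:
SELECT a.product, b.name AS customer
FROM orders a
INNER JOIN customers b ON a.customer_id = b.id

Result:
product  | customer
---------+---------
Chair    | Julia   
Mouse    | Wendy   
Keyboard | Julia   


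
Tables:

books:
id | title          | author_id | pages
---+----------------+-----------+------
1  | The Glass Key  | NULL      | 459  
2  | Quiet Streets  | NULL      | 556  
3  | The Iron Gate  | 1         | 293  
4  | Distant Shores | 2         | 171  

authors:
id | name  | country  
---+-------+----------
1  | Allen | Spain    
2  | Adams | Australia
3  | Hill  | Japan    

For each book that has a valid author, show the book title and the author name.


INNER JOIN keeps only books rows whose author_id matches an id in authors. Walk through each book:
  - book 1 (The Glass Key): author_id=NULL, no match -> dropped
  - book 2 (Quiet Streets): author_id=NULL, no match -> dropped
  - book 3 (The Iron Gate): author_id=1 -> matches Allen
  - book 4 (Distant Shores): author_id=2 -> matches Adams
So 2 of 4 rows are dropped.

SQL:
SELECT a.title, b.name AS author
FROM books a
INNER JOIN authors b ON a.author_id = b.id

Result:
title          | author
---------------+-------
The Iron Gate  | Allen 
Distant Shores | Adams 


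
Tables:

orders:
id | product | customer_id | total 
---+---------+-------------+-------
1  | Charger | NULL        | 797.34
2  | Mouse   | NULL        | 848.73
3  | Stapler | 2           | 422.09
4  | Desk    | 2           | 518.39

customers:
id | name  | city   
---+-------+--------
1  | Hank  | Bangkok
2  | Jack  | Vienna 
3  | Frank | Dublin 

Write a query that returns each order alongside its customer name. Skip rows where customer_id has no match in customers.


INNER JOIN keeps only orders rows whose customer_id matches an id in customers. Walk through each order:
  - order 1 (Charger): customer_id=NULL, no match -> dropped
  - order 2 (Mouse): customer_id=NULL, no match -> dropped
  - order 3 (Stapler): customer_id=2 -> matches Jack
  - order 4 (Desk): customer_id=2 -> matches Jack
So 2 of 4 rows are dropped.

SQL:
SELECT a.product, b.name AS customer
FROM orders a
INNER JOIN customers b ON a.customer_id = b.id

Result:
product | customer
--------+---------
Stapler | Jack    
Desk    | Jack    


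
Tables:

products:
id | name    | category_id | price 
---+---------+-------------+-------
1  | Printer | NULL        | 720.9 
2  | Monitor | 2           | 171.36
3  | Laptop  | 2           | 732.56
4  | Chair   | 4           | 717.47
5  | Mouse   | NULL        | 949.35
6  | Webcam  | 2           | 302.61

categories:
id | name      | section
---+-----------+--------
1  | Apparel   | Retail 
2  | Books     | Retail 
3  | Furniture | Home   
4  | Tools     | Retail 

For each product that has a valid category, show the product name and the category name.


INNER JOIN keeps only products rows whose category_id matches an id in categories. Walk through each product:
  - product 1 (Printer): category_id=NULL, no match -> dropped
  - product 2 (Monitor): category_id=2 -> matches Books
  - product 3 (Laptop): category_id=2 -> matches Books
  - product 4 (Chair): category_id=4 -> matches Tools
  - product 5 (Mouse): category_id=NULL, no match -> dropped
  - product 6 (Webcam): category_id=2 -> matches Books
So 2 of 6 rows are dropped.

SQL:
SELECT a.name, b.name AS category
FROM products a
INNER JOIN categories b ON a.category_id = b.id

Result:
name    | category
--------+---------
Monitor | Books   
Laptop  | Books   
Chair   | Tools   
Webcam  | Books   
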